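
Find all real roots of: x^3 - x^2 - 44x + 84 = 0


Let p(x) = x^3 - x^2 - 44x + 84. By the rational root theorem (leading coefficient 1), any rational root is an integer divisor of 84: try ±1, ±2, ... in turn.
Test x = 1: value = 40 ≠ 0.
Test x = -1: value = 126 ≠ 0.
Test x = 2: value = 0 ✓, so (x - 2) is a factor.
Synthetic division by (x - 2): bring down 1; 1(2) - 1 = 1; 1(2) - 44 = -42; (-42)(2) + 84 = 0 → quotient x^2 + x - 42, remainder 0.
Solve the quadratic x^2 + x - 42 = 0: discriminant = 1^2 - 4(1)(-42) = 1 + 168 = 169.
sqrt(169) = 13, so x = (-1 ± 13)/2: x = 6 or x = -7.

x = -7, x = 2, x = 6


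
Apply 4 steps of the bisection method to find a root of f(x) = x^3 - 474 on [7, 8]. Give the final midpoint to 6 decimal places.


f(x) = x^3 - 474
f(7) = -131 < 0
f(8) = 38 > 0

Step 1: midpoint = (7.000000 + 8.000000)/2 = 7.500000
  f(7.500000) = -52.125000
  f(mid) < 0, so root is in [7.500000, 8.000000]

Step 2: midpoint = (7.500000 + 8.000000)/2 = 7.750000
  f(7.750000) = -8.515625
  f(mid) < 0, so root is in [7.750000, 8.000000]

Step 3: midpoint = (7.750000 + 8.000000)/2 = 7.875000
  f(7.875000) = 14.373047
  f(mid) > 0, so root is in [7.750000, 7.875000]

Step 4: midpoint = (7.750000 + 7.875000)/2 = 7.812500
  f(7.812500) = 2.837158
  f(mid) > 0, so root is in [7.750000, 7.812500]

midpoint = 7.812500


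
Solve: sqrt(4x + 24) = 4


Square both sides: 4x + 24 = 4^2 = 16
4x = 16 - 24 = -8
x = -2
Check: sqrt(4*(-2) + 24) = sqrt(16) = 4 ✓

x = -2


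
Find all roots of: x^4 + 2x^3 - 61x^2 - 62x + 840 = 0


Let p(x) = x^4 + 2x^3 - 61x^2 - 62x + 840. By the rational root theorem (leading coefficient 1), any rational root is an integer divisor of 840: try ±1, ±2, ... in turn.
Test x = 1: value = 720 ≠ 0.
Test x = -1: value = 840 ≠ 0.
Test x = 2: value = 504 ≠ 0.
Test x = -2: value = 720 ≠ 0.
Test x = 3: value = 240 ≠ 0.
Test x = -3: value = 504 ≠ 0.
Test x = 4: value = 0 ✓, so (x - 4) is a factor.
Synthetic division by (x - 4): bring down 1; 1(4) + 2 = 6; 6(4) - 61 = -37; (-37)(4) - 62 = -210; (-210)(4) + 840 = 0 → quotient x^3 + 6x^2 - 37x - 210, remainder 0.
Continue with the quotient x^3 + 6x^2 - 37x - 210 (candidates must divide 210).
Test x = 5: value = -120 ≠ 0.
Test x = -5: value = 0 ✓, so (x + 5) is a factor.
Synthetic division by (x + 5): bring down 1; 1(-5) + 6 = 1; 1(-5) - 37 = -42; (-42)(-5) - 210 = 0 → quotient x^2 + x - 42, remainder 0.
Solve the quadratic x^2 + x - 42 = 0: discriminant = 1^2 - 4(1)(-42) = 1 + 168 = 169.
sqrt(169) = 13, so x = (-1 ± 13)/2: x = 6 or x = -7.
Collecting all roots found:

x = -7, x = -5, x = 4, x = 6


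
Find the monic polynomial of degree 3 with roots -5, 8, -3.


A monic polynomial with roots -5, 8, -3 is:
p(x) = (x + 5)(x - 8)(x + 3)
After multiplying by (x + 5): x + 5
After multiplying by (x - 8): x^2 - 3x - 40
After multiplying by (x + 3): x^3 - 49x - 120

x^3 - 49x - 120


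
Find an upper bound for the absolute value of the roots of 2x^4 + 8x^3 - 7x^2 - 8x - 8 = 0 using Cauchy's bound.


Cauchy's bound: all roots r satisfy |r| <= 1 + max(|a_i/a_n|) for i = 0,...,n-1
where a_n is the leading coefficient.

Coefficients: [2, 8, -7, -8, -8]
Leading coefficient a_n = 2
Ratios |a_i/a_n|: 4, 7/2, 4, 4
Maximum ratio: 4
Cauchy's bound: |r| <= 1 + 4 = 5

Upper bound = 5


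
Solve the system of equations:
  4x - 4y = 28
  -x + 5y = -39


Using Cramer's rule:
Determinant D = (4)(5) - (-1)(-4) = 20 - 4 = 16
Dx = (28)(5) - (-39)(-4) = 140 - 156 = -16
Dy = (4)(-39) - (-1)(28) = -156 + 28 = -128
x = Dx/D = -16/16 = -1
y = Dy/D = -128/16 = -8

x = -1, y = -8


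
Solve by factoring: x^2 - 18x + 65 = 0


We need two numbers that multiply to 65 and add to -18.
Those numbers are -5 and -13 (since (-5) * (-13) = 65 and (-5) + (-13) = -18).
So x^2 - 18x + 65 = (x - 5)(x - 13) = 0
Setting each factor to zero: x = 5 or x = 13

x = 5, x = 13


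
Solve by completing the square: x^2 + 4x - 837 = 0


Start: x^2 + 4x - 837 = 0
Move constant: x^2 + 4x = 837
Half of 4 is 2, squared is 4
Add 4 to both sides: x^2 + 4x + 4 = 841
(x + 2)^2 = 841
x + 2 = ±29
x = -2 + 29 = 27 or x = -2 - 29 = -31

x = -31, x = 27


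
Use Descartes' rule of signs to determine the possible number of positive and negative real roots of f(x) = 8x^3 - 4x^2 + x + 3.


Descartes' rule of signs:

For positive roots, count sign changes in f(x) = 8x^3 - 4x^2 + x + 3:
Signs of coefficients: +, -, +, +
Number of sign changes: 2
Possible positive real roots: 2, 0

For negative roots, examine f(-x) = -8x^3 - 4x^2 - x + 3:
Signs of coefficients: -, -, -, +
Number of sign changes: 1
Possible negative real roots: 1

Positive roots: 2 or 0; Negative roots: 1


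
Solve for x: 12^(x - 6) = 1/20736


Express both sides with the same base.
1/20736 = 12^(-4)
Since the bases match, equate exponents: x - 6 = -4
So x = -4 - (-6) = 2

x = 2


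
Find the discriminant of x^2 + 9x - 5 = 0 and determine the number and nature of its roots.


For ax^2 + bx + c = 0, discriminant D = b^2 - 4ac
Here a = 1, b = 9, c = -5
D = (9)^2 - 4(1)(-5) = 81 + 20 = 101

D = 101 > 0 but not a perfect square
The equation has 2 distinct real irrational roots.

Discriminant = 101, 2 distinct real irrational roots


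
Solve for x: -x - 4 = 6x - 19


Starting with: -x - 4 = 6x - 19
Move all x terms to left: (-1 - 6)x = -19 + 4
Simplify: -7x = -15
Divide both sides by -7: x = 15/7

x = 15/7


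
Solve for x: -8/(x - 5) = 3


Multiply both sides by (x - 5): -8 = 3(x - 5)
Distribute: -8 = 3x - 15
3x = -8 + 15 = 7
x = 7/3

x = 7/3


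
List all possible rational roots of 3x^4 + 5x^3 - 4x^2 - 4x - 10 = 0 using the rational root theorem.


Rational root theorem: possible roots are ±p/q where:
  p divides the constant term (-10): p ∈ {1, 2, 5, 10}
  q divides the leading coefficient (3): q ∈ {1, 3}

All possible rational roots: -10, -5, -10/3, -2, -5/3, -1, -2/3, -1/3, 1/3, 2/3, 1, 5/3, 2, 10/3, 5, 10

-10, -5, -10/3, -2, -5/3, -1, -2/3, -1/3, 1/3, 2/3, 1, 5/3, 2, 10/3, 5, 10


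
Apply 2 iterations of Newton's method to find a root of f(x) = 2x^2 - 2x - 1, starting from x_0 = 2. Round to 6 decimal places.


Newton's method: x_(n+1) = x_n - f(x_n)/f'(x_n)
f(x) = 2x^2 - 2x - 1
f'(x) = 4x - 2

Iteration 1:
  f(2.000000) = 3.000000
  f'(2.000000) = 6.000000
  x_1 = 2.000000 - (3.000000)/(6.000000) = 1.500000

Iteration 2:
  f(1.500000) = 0.500000
  f'(1.500000) = 4.000000
  x_2 = 1.500000 - (0.500000)/(4.000000) = 1.375000

x_2 = 1.375000


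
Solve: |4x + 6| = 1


An absolute value equation |expr| = 1 gives two cases:
Case 1: 4x + 6 = 1
  4x = -5, so x = -5/4
Case 2: 4x + 6 = -1
  4x = -7, so x = -7/4

x = -7/4, x = -5/4


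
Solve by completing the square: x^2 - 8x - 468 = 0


Start: x^2 - 8x - 468 = 0
Move constant: x^2 - 8x = 468
Half of -8 is -4, squared is 16
Add 16 to both sides: x^2 - 8x + 16 = 484
(x - 4)^2 = 484
x - 4 = ±22
x = 4 + 22 = 26 or x = 4 - 22 = -18

x = -18, x = 26


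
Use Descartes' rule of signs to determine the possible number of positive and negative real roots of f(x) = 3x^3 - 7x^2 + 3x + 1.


Descartes' rule of signs:

For positive roots, count sign changes in f(x) = 3x^3 - 7x^2 + 3x + 1:
Signs of coefficients: +, -, +, +
Number of sign changes: 2
Possible positive real roots: 2, 0

For negative roots, examine f(-x) = -3x^3 - 7x^2 - 3x + 1:
Signs of coefficients: -, -, -, +
Number of sign changes: 1
Possible negative real roots: 1

Positive roots: 2 or 0; Negative roots: 1


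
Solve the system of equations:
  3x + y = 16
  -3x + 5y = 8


Using Cramer's rule:
Determinant D = (3)(5) - (-3)(1) = 15 + 3 = 18
Dx = (16)(5) - (8)(1) = 80 - 8 = 72
Dy = (3)(8) - (-3)(16) = 24 + 48 = 72
x = Dx/D = 72/18 = 4
y = Dy/D = 72/18 = 4

x = 4, y = 4


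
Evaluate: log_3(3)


We need the exponent such that 3^? = 3
3^1 = 3
Therefore log_3(3) = 1

1


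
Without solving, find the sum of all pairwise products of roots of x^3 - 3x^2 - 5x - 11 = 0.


By Vieta's formulas for x^3 + bx^2 + cx + d = 0:
  r1 + r2 + r3 = -b/a = 3
  r1*r2 + r1*r3 + r2*r3 = c/a = -5
  r1*r2*r3 = -d/a = 11


Sum of pairwise products = -5


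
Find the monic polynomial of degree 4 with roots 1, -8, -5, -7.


A monic polynomial with roots 1, -8, -5, -7 is:
p(x) = (x - 1)(x + 8)(x + 5)(x + 7)
After multiplying by (x - 1): x - 1
After multiplying by (x + 8): x^2 + 7x - 8
After multiplying by (x + 5): x^3 + 12x^2 + 27x - 40
After multiplying by (x + 7): x^4 + 19x^3 + 111x^2 + 149x - 280

x^4 + 19x^3 + 111x^2 + 149x - 280


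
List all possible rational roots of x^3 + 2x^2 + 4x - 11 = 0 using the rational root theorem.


Rational root theorem: possible roots are ±p/q where:
  p divides the constant term (-11): p ∈ {1, 11}
  q divides the leading coefficient (1): q ∈ {1}

All possible rational roots: -11, -1, 1, 11

-11, -1, 1, 11


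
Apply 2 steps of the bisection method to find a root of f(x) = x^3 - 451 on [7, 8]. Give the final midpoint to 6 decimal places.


f(x) = x^3 - 451
f(7) = -108 < 0
f(8) = 61 > 0

Step 1: midpoint = (7.000000 + 8.000000)/2 = 7.500000
  f(7.500000) = -29.125000
  f(mid) < 0, so root is in [7.500000, 8.000000]

Step 2: midpoint = (7.500000 + 8.000000)/2 = 7.750000
  f(7.750000) = 14.484375
  f(mid) > 0, so root is in [7.500000, 7.750000]

midpoint = 7.750000


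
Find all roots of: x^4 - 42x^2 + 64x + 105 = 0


Let p(x) = x^4 - 42x^2 + 64x + 105. By the rational root theorem (leading coefficient 1), any rational root is an integer divisor of 105: try ±1, ±2, ... in turn.
Test x = 1: value = 128 ≠ 0.
Test x = -1: value = 0 ✓, so (x + 1) is a factor.
Synthetic division by (x + 1): bring down 1; 1(-1) + 0 = -1; (-1)(-1) - 42 = -41; (-41)(-1) + 64 = 105; 105(-1) + 105 = 0 → quotient x^3 - x^2 - 41x + 105, remainder 0.
Continue with the quotient x^3 - x^2 - 41x + 105 (candidates must divide 105; re-test x = -1 first in case it repeats).
Test x = -1: value = 144 ≠ 0.
Test x = 3: value = 0 ✓, so (x - 3) is a factor.
Synthetic division by (x - 3): bring down 1; 1(3) - 1 = 2; 2(3) - 41 = -35; (-35)(3) + 105 = 0 → quotient x^2 + 2x - 35, remainder 0.
Solve the quadratic x^2 + 2x - 35 = 0: discriminant = 2^2 - 4(1)(-35) = 4 + 140 = 144.
sqrt(144) = 12, so x = (-2 ± 12)/2: x = 5 or x = -7.
Collecting all roots found:

x = -7, x = -1, x = 3, x = 5


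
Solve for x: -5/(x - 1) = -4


Multiply both sides by (x - 1): -5 = -4(x - 1)
Distribute: -5 = -4x + 4
-4x = -5 - 4 = -9
x = 9/4

x = 9/4


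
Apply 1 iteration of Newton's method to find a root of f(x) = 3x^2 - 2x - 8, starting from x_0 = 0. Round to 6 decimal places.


Newton's method: x_(n+1) = x_n - f(x_n)/f'(x_n)
f(x) = 3x^2 - 2x - 8
f'(x) = 6x - 2

Iteration 1:
  f(0.000000) = -8.000000
  f'(0.000000) = -2.000000
  x_1 = 0.000000 - (-8.000000)/(-2.000000) = -4.000000

x_1 = -4.000000


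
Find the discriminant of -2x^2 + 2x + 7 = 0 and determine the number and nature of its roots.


For ax^2 + bx + c = 0, discriminant D = b^2 - 4ac
Here a = -2, b = 2, c = 7
D = (2)^2 - 4(-2)(7) = 4 + 56 = 60

D = 60 > 0 but not a perfect square
The equation has 2 distinct real irrational roots.

Discriminant = 60, 2 distinct real irrational roots


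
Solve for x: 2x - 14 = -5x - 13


Starting with: 2x - 14 = -5x - 13
Move all x terms to left: (2 + 5)x = -13 + 14
Simplify: 7x = 1
Divide both sides by 7: x = 1/7

x = 1/7


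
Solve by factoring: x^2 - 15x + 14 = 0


We need two numbers that multiply to 14 and add to -15.
Those numbers are -1 and -14 (since (-1) * (-14) = 14 and (-1) + (-14) = -15).
So x^2 - 15x + 14 = (x - 1)(x - 14) = 0
Setting each factor to zero: x = 1 or x = 14

x = 1, x = 14


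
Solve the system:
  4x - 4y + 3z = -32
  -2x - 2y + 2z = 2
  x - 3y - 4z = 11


Using Cramer's rule. Expand each determinant along the first row.
D  = 4*[(-2)*(-4) - 2*(-3)] - (-4)*[(-2)*(-4) - 2*1] + 3*[(-2)*(-3) - (-2)*1]
  = 4*(14) - (-4)*(6) + 3*(8) = 104
Dx = (-32)*[(-2)*(-4) - 2*(-3)] - (-4)*[2*(-4) - 2*11] + 3*[2*(-3) - (-2)*11]
  = (-32)*(14) - (-4)*(-30) + 3*(16) = -520
Dy = 4*[2*(-4) - 2*11] - (-32)*[(-2)*(-4) - 2*1] + 3*[(-2)*11 - 2*1]
  = 4*(-30) - (-32)*(6) + 3*(-24) = 0
Dz = 4*[(-2)*11 - 2*(-3)] - (-4)*[(-2)*11 - 2*1] + (-32)*[(-2)*(-3) - (-2)*1]
  = 4*(-16) - (-4)*(-24) + (-32)*(8) = -416
x = Dx/D = -520/104 = -5, y = Dy/D = 0/104 = 0, z = Dz/D = -416/104 = -4
Check eq1: (4)(-5) + (-4)(0) + (3)(-4) = -32 = -32 ✓
Check eq2: (-2)(-5) + (-2)(0) + (2)(-4) = 2 = 2 ✓
Check eq3: (1)(-5) + (-3)(0) + (-4)(-4) = 11 = 11 ✓

x = -5, y = 0, z = -4


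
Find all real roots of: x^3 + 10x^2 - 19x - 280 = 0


Let p(x) = x^3 + 10x^2 - 19x - 280. By the rational root theorem (leading coefficient 1), any rational root is an integer divisor of 280: try ±1, ±2, ... in turn.
Test x = 1: value = -288 ≠ 0.
Test x = -1: value = -252 ≠ 0.
Test x = 2: value = -270 ≠ 0.
Test x = -2: value = -210 ≠ 0.
Test x = 4: value = -132 ≠ 0.
Test x = -4: value = -108 ≠ 0.
Test x = 5: value = 0 ✓, so (x - 5) is a factor.
Synthetic division by (x - 5): bring down 1; 1(5) + 10 = 15; 15(5) - 19 = 56; 56(5) - 280 = 0 → quotient x^2 + 15x + 56, remainder 0.
Solve the quadratic x^2 + 15x + 56 = 0: discriminant = 15^2 - 4(1)(56) = 225 - 224 = 1.
sqrt(1) = 1, so x = (-15 ± 1)/2: x = -7 or x = -8.

x = -8, x = -7, x = 5


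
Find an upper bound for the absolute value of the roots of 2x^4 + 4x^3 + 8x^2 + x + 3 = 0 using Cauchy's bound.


Cauchy's bound: all roots r satisfy |r| <= 1 + max(|a_i/a_n|) for i = 0,...,n-1
where a_n is the leading coefficient.

Coefficients: [2, 4, 8, 1, 3]
Leading coefficient a_n = 2
Ratios |a_i/a_n|: 2, 4, 1/2, 3/2
Maximum ratio: 4
Cauchy's bound: |r| <= 1 + 4 = 5

Upper bound = 5


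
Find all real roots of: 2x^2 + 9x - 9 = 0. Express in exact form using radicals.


Using the quadratic formula: x = (-b ± sqrt(b^2 - 4ac)) / (2a)
Here a = 2, b = 9, c = -9
Discriminant = b^2 - 4ac = 9^2 - 4(2)(-9) = 81 + 72 = 153
Since discriminant = 153 > 0, there are two real roots.
x = (-9 ± 3*sqrt(17)) / 4
Numerically: x ≈ 0.8423 or x ≈ -5.3423

x = (-9 + 3*sqrt(17)) / 4 or x = (-9 - 3*sqrt(17)) / 4


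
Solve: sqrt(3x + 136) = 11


Square both sides: 3x + 136 = 11^2 = 121
3x = 121 - 136 = -15
x = -5
Check: sqrt(3*(-5) + 136) = sqrt(121) = 11 ✓

x = -5


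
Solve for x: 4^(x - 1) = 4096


Express both sides with the same base.
4096 = 4^6
Since the bases match, equate exponents: x - 1 = 6
So x = 6 - (-1) = 7

x = 7


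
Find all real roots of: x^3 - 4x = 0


The constant term is 0, so x = 0 is a root. Factor out x:
  x(x^2 - 4) = 0
Solve the quadratic x^2 - 4 = 0: discriminant = 0^2 - 4(1)(-4) = 0 + 16 = 16.
sqrt(16) = 4, so x = (0 ± 4)/2: x = 2 or x = -2.

x = -2, x = 0, x = 2


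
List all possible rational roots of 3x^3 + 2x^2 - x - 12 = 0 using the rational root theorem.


Rational root theorem: possible roots are ±p/q where:
  p divides the constant term (-12): p ∈ {1, 2, 3, 4, 6, 12}
  q divides the leading coefficient (3): q ∈ {1, 3}

All possible rational roots: -12, -6, -4, -3, -2, -4/3, -1, -2/3, -1/3, 1/3, 2/3, 1, 4/3, 2, 3, 4, 6, 12

-12, -6, -4, -3, -2, -4/3, -1, -2/3, -1/3, 1/3, 2/3, 1, 4/3, 2, 3, 4, 6, 12


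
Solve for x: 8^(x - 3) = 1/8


Express both sides with the same base.
1/8 = 8^(-1)
Since the bases match, equate exponents: x - 3 = -1
So x = -1 - (-3) = 2

x = 2


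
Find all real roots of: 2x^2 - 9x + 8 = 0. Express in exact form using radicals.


Using the quadratic formula: x = (-b ± sqrt(b^2 - 4ac)) / (2a)
Here a = 2, b = -9, c = 8
Discriminant = b^2 - 4ac = (-9)^2 - 4(2)(8) = 81 - 64 = 17
Since discriminant = 17 > 0, there are two real roots.
x = (9 ± sqrt(17)) / 4
Numerically: x ≈ 3.2808 or x ≈ 1.2192

x = (9 + sqrt(17)) / 4 or x = (9 - sqrt(17)) / 4


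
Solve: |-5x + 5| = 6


An absolute value equation |expr| = 6 gives two cases:
Case 1: -5x + 5 = 6
  -5x = 1, so x = -1/5
Case 2: -5x + 5 = -6
  -5x = -11, so x = 11/5

x = -1/5, x = 11/5


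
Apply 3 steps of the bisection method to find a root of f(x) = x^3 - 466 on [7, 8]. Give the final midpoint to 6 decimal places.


f(x) = x^3 - 466
f(7) = -123 < 0
f(8) = 46 > 0

Step 1: midpoint = (7.000000 + 8.000000)/2 = 7.500000
  f(7.500000) = -44.125000
  f(mid) < 0, so root is in [7.500000, 8.000000]

Step 2: midpoint = (7.500000 + 8.000000)/2 = 7.750000
  f(7.750000) = -0.515625
  f(mid) < 0, so root is in [7.750000, 8.000000]

Step 3: midpoint = (7.750000 + 8.000000)/2 = 7.875000
  f(7.875000) = 22.373047
  f(mid) > 0, so root is in [7.750000, 7.875000]

midpoint = 7.875000


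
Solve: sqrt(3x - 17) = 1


Square both sides: 3x - 17 = 1^2 = 1
3x = 1 + 17 = 18
x = 6
Check: sqrt(3*6 - 17) = sqrt(1) = 1 ✓

x = 6


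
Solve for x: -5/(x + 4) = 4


Multiply both sides by (x + 4): -5 = 4(x + 4)
Distribute: -5 = 4x + 16
4x = -5 - 16 = -21
x = -21/4

x = -21/4


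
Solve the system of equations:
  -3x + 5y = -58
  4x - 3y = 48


Using Cramer's rule:
Determinant D = (-3)(-3) - (4)(5) = 9 - 20 = -11
Dx = (-58)(-3) - (48)(5) = 174 - 240 = -66
Dy = (-3)(48) - (4)(-58) = -144 + 232 = 88
x = Dx/D = -66/-11 = 6
y = Dy/D = 88/-11 = -8

x = 6, y = -8


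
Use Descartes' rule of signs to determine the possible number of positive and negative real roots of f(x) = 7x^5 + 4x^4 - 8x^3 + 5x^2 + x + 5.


Descartes' rule of signs:

For positive roots, count sign changes in f(x) = 7x^5 + 4x^4 - 8x^3 + 5x^2 + x + 5:
Signs of coefficients: +, +, -, +, +, +
Number of sign changes: 2
Possible positive real roots: 2, 0

For negative roots, examine f(-x) = -7x^5 + 4x^4 + 8x^3 + 5x^2 - x + 5:
Signs of coefficients: -, +, +, +, -, +
Number of sign changes: 3
Possible negative real roots: 3, 1

Positive roots: 2 or 0; Negative roots: 3 or 1


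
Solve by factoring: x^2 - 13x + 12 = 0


We need two numbers that multiply to 12 and add to -13.
Those numbers are -1 and -12 (since (-1) * (-12) = 12 and (-1) + (-12) = -13).
So x^2 - 13x + 12 = (x - 1)(x - 12) = 0
Setting each factor to zero: x = 1 or x = 12

x = 1, x = 12


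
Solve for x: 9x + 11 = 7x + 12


Starting with: 9x + 11 = 7x + 12
Move all x terms to left: (9 - 7)x = 12 - 11
Simplify: 2x = 1
Divide both sides by 2: x = 1/2

x = 1/2


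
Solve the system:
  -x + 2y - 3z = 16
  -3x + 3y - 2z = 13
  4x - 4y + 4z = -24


Using Cramer's rule. Expand each determinant along the first row.
D  = (-1)*[3*4 - (-2)*(-4)] - 2*[(-3)*4 - (-2)*4] + (-3)*[(-3)*(-4) - 3*4]
  = (-1)*(4) - 2*(-4) + (-3)*(0) = 4
Dx = 16*[3*4 - (-2)*(-4)] - 2*[13*4 - (-2)*(-24)] + (-3)*[13*(-4) - 3*(-24)]
  = 16*(4) - 2*(4) + (-3)*(20) = -4
Dy = (-1)*[13*4 - (-2)*(-24)] - 16*[(-3)*4 - (-2)*4] + (-3)*[(-3)*(-24) - 13*4]
  = (-1)*(4) - 16*(-4) + (-3)*(20) = 0
Dz = (-1)*[3*(-24) - 13*(-4)] - 2*[(-3)*(-24) - 13*4] + 16*[(-3)*(-4) - 3*4]
  = (-1)*(-20) - 2*(20) + 16*(0) = -20
x = Dx/D = -4/4 = -1, y = Dy/D = 0/4 = 0, z = Dz/D = -20/4 = -5
Check eq1: (-1)(-1) + (2)(0) + (-3)(-5) = 16 = 16 ✓
Check eq2: (-3)(-1) + (3)(0) + (-2)(-5) = 13 = 13 ✓
Check eq3: (4)(-1) + (-4)(0) + (4)(-5) = -24 = -24 ✓

x = -1, y = 0, z = -5


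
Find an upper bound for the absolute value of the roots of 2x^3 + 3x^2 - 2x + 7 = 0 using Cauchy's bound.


Cauchy's bound: all roots r satisfy |r| <= 1 + max(|a_i/a_n|) for i = 0,...,n-1
where a_n is the leading coefficient.

Coefficients: [2, 3, -2, 7]
Leading coefficient a_n = 2
Ratios |a_i/a_n|: 3/2, 1, 7/2
Maximum ratio: 7/2
Cauchy's bound: |r| <= 1 + 7/2 = 9/2

Upper bound = 9/2


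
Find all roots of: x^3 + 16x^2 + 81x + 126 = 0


Let p(x) = x^3 + 16x^2 + 81x + 126. By the rational root theorem (leading coefficient 1), any rational root is an integer divisor of 126: try ±1, ±2, ... in turn.
Test x = 1: value = 224 ≠ 0.
Test x = -1: value = 60 ≠ 0.
Test x = 2: value = 360 ≠ 0.
Test x = -2: value = 20 ≠ 0.
Test x = 3: value = 540 ≠ 0.
Test x = -3: value = 0 ✓, so (x + 3) is a factor.
Synthetic division by (x + 3): bring down 1; 1(-3) + 16 = 13; 13(-3) + 81 = 42; 42(-3) + 126 = 0 → quotient x^2 + 13x + 42, remainder 0.
Solve the quadratic x^2 + 13x + 42 = 0: discriminant = 13^2 - 4(1)(42) = 169 - 168 = 1.
sqrt(1) = 1, so x = (-13 ± 1)/2: x = -6 or x = -7.
Collecting all roots found:

x = -7, x = -6, x = -3


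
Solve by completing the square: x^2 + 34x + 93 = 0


Start: x^2 + 34x + 93 = 0
Move constant: x^2 + 34x = -93
Half of 34 is 17, squared is 289
Add 289 to both sides: x^2 + 34x + 289 = 196
(x + 17)^2 = 196
x + 17 = ±14
x = -17 + 14 = -3 or x = -17 - 14 = -31

x = -31, x = -3


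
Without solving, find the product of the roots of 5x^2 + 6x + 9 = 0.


By Vieta's formulas for ax^2 + bx + c = 0:
  Sum of roots = -b/a
  Product of roots = c/a

Here a = 5, b = 6, c = 9
Sum = -(6)/5 = -6/5
Product = 9/5 = 9/5

Product = 9/5


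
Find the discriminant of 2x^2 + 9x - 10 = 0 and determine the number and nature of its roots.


For ax^2 + bx + c = 0, discriminant D = b^2 - 4ac
Here a = 2, b = 9, c = -10
D = (9)^2 - 4(2)(-10) = 81 + 80 = 161

D = 161 > 0 but not a perfect square
The equation has 2 distinct real irrational roots.

Discriminant = 161, 2 distinct real irrational roots


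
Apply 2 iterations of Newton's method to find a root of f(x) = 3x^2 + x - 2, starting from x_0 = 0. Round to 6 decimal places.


Newton's method: x_(n+1) = x_n - f(x_n)/f'(x_n)
f(x) = 3x^2 + x - 2
f'(x) = 6x + 1

Iteration 1:
  f(0.000000) = -2.000000
  f'(0.000000) = 1.000000
  x_1 = 0.000000 - (-2.000000)/(1.000000) = 2.000000

Iteration 2:
  f(2.000000) = 12.000000
  f'(2.000000) = 13.000000
  x_2 = 2.000000 - (12.000000)/(13.000000) = 1.076923

x_2 = 1.076923


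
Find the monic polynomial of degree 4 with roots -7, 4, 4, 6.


A monic polynomial with roots -7, 4, 4, 6 is:
p(x) = (x + 7)(x - 4)(x - 4)(x - 6)
After multiplying by (x + 7): x + 7
After multiplying by (x - 4): x^2 + 3x - 28
After multiplying by (x - 4): x^3 - x^2 - 40x + 112
After multiplying by (x - 6): x^4 - 7x^3 - 34x^2 + 352x - 672

x^4 - 7x^3 - 34x^2 + 352x - 672


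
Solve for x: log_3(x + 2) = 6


Convert to exponential form: x + 2 = 3^6 = 729
x = 729 - 2 = 727
Check: log_3(727 + 2) = log_3(729) = log_3(729) = 6 ✓

x = 727


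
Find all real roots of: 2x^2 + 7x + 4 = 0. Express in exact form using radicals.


Using the quadratic formula: x = (-b ± sqrt(b^2 - 4ac)) / (2a)
Here a = 2, b = 7, c = 4
Discriminant = b^2 - 4ac = 7^2 - 4(2)(4) = 49 - 32 = 17
Since discriminant = 17 > 0, there are two real roots.
x = (-7 ± sqrt(17)) / 4
Numerically: x ≈ -0.7192 or x ≈ -2.7808

x = (-7 + sqrt(17)) / 4 or x = (-7 - sqrt(17)) / 4


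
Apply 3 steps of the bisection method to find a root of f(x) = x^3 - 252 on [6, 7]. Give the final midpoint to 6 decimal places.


f(x) = x^3 - 252
f(6) = -36 < 0
f(7) = 91 > 0

Step 1: midpoint = (6.000000 + 7.000000)/2 = 6.500000
  f(6.500000) = 22.625000
  f(mid) > 0, so root is in [6.000000, 6.500000]

Step 2: midpoint = (6.000000 + 6.500000)/2 = 6.250000
  f(6.250000) = -7.859375
  f(mid) < 0, so root is in [6.250000, 6.500000]

Step 3: midpoint = (6.250000 + 6.500000)/2 = 6.375000
  f(6.375000) = 7.083984
  f(mid) > 0, so root is in [6.250000, 6.375000]

midpoint = 6.375000


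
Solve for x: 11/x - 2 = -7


Subtract -2 from both sides: 11/x = -5
Multiply both sides by x: 11 = -5 * x
Divide by -5: x = -11/5

x = -11/5


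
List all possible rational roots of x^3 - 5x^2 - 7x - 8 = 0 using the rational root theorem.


Rational root theorem: possible roots are ±p/q where:
  p divides the constant term (-8): p ∈ {1, 2, 4, 8}
  q divides the leading coefficient (1): q ∈ {1}

All possible rational roots: -8, -4, -2, -1, 1, 2, 4, 8

-8, -4, -2, -1, 1, 2, 4, 8


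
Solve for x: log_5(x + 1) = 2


Convert to exponential form: x + 1 = 5^2 = 25
x = 25 - 1 = 24
Check: log_5(24 + 1) = log_5(25) = log_5(25) = 2 ✓

x = 24


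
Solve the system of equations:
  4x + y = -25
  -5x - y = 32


Using Cramer's rule:
Determinant D = (4)(-1) - (-5)(1) = -4 + 5 = 1
Dx = (-25)(-1) - (32)(1) = 25 - 32 = -7
Dy = (4)(32) - (-5)(-25) = 128 - 125 = 3
x = Dx/D = -7/1 = -7
y = Dy/D = 3/1 = 3

x = -7, y = 3


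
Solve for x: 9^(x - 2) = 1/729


Express both sides with the same base.
1/729 = 9^(-3)
Since the bases match, equate exponents: x - 2 = -3
So x = -3 - (-2) = -1

x = -1


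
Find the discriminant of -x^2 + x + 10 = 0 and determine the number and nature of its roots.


For ax^2 + bx + c = 0, discriminant D = b^2 - 4ac
Here a = -1, b = 1, c = 10
D = (1)^2 - 4(-1)(10) = 1 + 40 = 41

D = 41 > 0 but not a perfect square
The equation has 2 distinct real irrational roots.

Discriminant = 41, 2 distinct real irrational roots


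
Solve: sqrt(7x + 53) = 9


Square both sides: 7x + 53 = 9^2 = 81
7x = 81 - 53 = 28
x = 4
Check: sqrt(7*4 + 53) = sqrt(81) = 9 ✓

x = 4


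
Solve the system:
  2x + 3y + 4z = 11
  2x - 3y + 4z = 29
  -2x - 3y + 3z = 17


Using Cramer's rule. Expand each determinant along the first row.
D  = 2*[(-3)*3 - 4*(-3)] - 3*[2*3 - 4*(-2)] + 4*[2*(-3) - (-3)*(-2)]
  = 2*(3) - 3*(14) + 4*(-12) = -84
Dx = 11*[(-3)*3 - 4*(-3)] - 3*[29*3 - 4*17] + 4*[29*(-3) - (-3)*17]
  = 11*(3) - 3*(19) + 4*(-36) = -168
Dy = 2*[29*3 - 4*17] - 11*[2*3 - 4*(-2)] + 4*[2*17 - 29*(-2)]
  = 2*(19) - 11*(14) + 4*(92) = 252
Dz = 2*[(-3)*17 - 29*(-3)] - 3*[2*17 - 29*(-2)] + 11*[2*(-3) - (-3)*(-2)]
  = 2*(36) - 3*(92) + 11*(-12) = -336
x = Dx/D = -168/-84 = 2, y = Dy/D = 252/-84 = -3, z = Dz/D = -336/-84 = 4
Check eq1: (2)(2) + (3)(-3) + (4)(4) = 11 = 11 ✓
Check eq2: (2)(2) + (-3)(-3) + (4)(4) = 29 = 29 ✓
Check eq3: (-2)(2) + (-3)(-3) + (3)(4) = 17 = 17 ✓

x = 2, y = -3, z = 4


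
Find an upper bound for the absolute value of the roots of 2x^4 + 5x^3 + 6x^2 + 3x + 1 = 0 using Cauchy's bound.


Cauchy's bound: all roots r satisfy |r| <= 1 + max(|a_i/a_n|) for i = 0,...,n-1
where a_n is the leading coefficient.

Coefficients: [2, 5, 6, 3, 1]
Leading coefficient a_n = 2
Ratios |a_i/a_n|: 5/2, 3, 3/2, 1/2
Maximum ratio: 3
Cauchy's bound: |r| <= 1 + 3 = 4

Upper bound = 4


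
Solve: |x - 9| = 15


An absolute value equation |expr| = 15 gives two cases:
Case 1: x - 9 = 15
  x = 24, so x = 24
Case 2: x - 9 = -15
  x = -6, so x = -6

x = -6, x = 24


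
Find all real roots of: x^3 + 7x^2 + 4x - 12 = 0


Let p(x) = x^3 + 7x^2 + 4x - 12. By the rational root theorem (leading coefficient 1), any rational root is an integer divisor of 12: try ±1, ±2, ... in turn.
Test x = 1: value = 0 ✓, so (x - 1) is a factor.
Synthetic division by (x - 1): bring down 1; 1(1) + 7 = 8; 8(1) + 4 = 12; 12(1) - 12 = 0 → quotient x^2 + 8x + 12, remainder 0.
Solve the quadratic x^2 + 8x + 12 = 0: discriminant = 8^2 - 4(1)(12) = 64 - 48 = 16.
sqrt(16) = 4, so x = (-8 ± 4)/2: x = -2 or x = -6.

x = -6, x = -2, x = 1


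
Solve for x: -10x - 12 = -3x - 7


Starting with: -10x - 12 = -3x - 7
Move all x terms to left: (-10 + 3)x = -7 + 12
Simplify: -7x = 5
Divide both sides by -7: x = -5/7

x = -5/7


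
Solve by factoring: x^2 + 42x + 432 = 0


We need two numbers that multiply to 432 and add to 42.
Those numbers are 24 and 18 (since 24 * 18 = 432 and 24 + 18 = 42).
So x^2 + 42x + 432 = (x + 24)(x + 18) = 0
Setting each factor to zero: x = -24 or x = -18

x = -24, x = -18


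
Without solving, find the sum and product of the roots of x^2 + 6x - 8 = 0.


By Vieta's formulas for ax^2 + bx + c = 0:
  Sum of roots = -b/a
  Product of roots = c/a

Here a = 1, b = 6, c = -8
Sum = -(6)/1 = -6
Product = -8/1 = -8

Sum = -6, Product = -8


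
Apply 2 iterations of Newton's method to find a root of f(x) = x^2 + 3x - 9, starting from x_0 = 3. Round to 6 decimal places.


Newton's method: x_(n+1) = x_n - f(x_n)/f'(x_n)
f(x) = x^2 + 3x - 9
f'(x) = 2x + 3

Iteration 1:
  f(3.000000) = 9.000000
  f'(3.000000) = 9.000000
  x_1 = 3.000000 - (9.000000)/(9.000000) = 2.000000

Iteration 2:
  f(2.000000) = 1.000000
  f'(2.000000) = 7.000000
  x_2 = 2.000000 - (1.000000)/(7.000000) = 1.857143

x_2 = 1.857143


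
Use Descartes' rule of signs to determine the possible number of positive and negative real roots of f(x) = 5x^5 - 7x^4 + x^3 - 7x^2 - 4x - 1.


Descartes' rule of signs:

For positive roots, count sign changes in f(x) = 5x^5 - 7x^4 + x^3 - 7x^2 - 4x - 1:
Signs of coefficients: +, -, +, -, -, -
Number of sign changes: 3
Possible positive real roots: 3, 1

For negative roots, examine f(-x) = -5x^5 - 7x^4 - x^3 - 7x^2 + 4x - 1:
Signs of coefficients: -, -, -, -, +, -
Number of sign changes: 2
Possible negative real roots: 2, 0

Positive roots: 3 or 1; Negative roots: 2 or 0


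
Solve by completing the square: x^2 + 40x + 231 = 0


Start: x^2 + 40x + 231 = 0
Move constant: x^2 + 40x = -231
Half of 40 is 20, squared is 400
Add 400 to both sides: x^2 + 40x + 400 = 169
(x + 20)^2 = 169
x + 20 = ±13
x = -20 + 13 = -7 or x = -20 - 13 = -33

x = -33, x = -7


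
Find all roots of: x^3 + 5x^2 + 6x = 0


The constant term is 0, so x = 0 is a root. Factor out x:
  x^2 + 5x + 6 = 0
Solve the quadratic x^2 + 5x + 6 = 0: discriminant = 5^2 - 4(1)(6) = 25 - 24 = 1.
sqrt(1) = 1, so x = (-5 ± 1)/2: x = -2 or x = -3.
Collecting all roots found:

x = -3, x = -2, x = 0


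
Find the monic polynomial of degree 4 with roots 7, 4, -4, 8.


A monic polynomial with roots 7, 4, -4, 8 is:
p(x) = (x - 7)(x - 4)(x + 4)(x - 8)
After multiplying by (x - 7): x - 7
After multiplying by (x - 4): x^2 - 11x + 28
After multiplying by (x + 4): x^3 - 7x^2 - 16x + 112
After multiplying by (x - 8): x^4 - 15x^3 + 40x^2 + 240x - 896

x^4 - 15x^3 + 40x^2 + 240x - 896


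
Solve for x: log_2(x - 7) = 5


Convert to exponential form: x - 7 = 2^5 = 32
x = 32 + 7 = 39
Check: log_2(39 - 7) = log_2(32) = log_2(32) = 5 ✓

x = 39


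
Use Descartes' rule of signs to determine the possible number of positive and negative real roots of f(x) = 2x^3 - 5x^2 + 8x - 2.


Descartes' rule of signs:

For positive roots, count sign changes in f(x) = 2x^3 - 5x^2 + 8x - 2:
Signs of coefficients: +, -, +, -
Number of sign changes: 3
Possible positive real roots: 3, 1

For negative roots, examine f(-x) = -2x^3 - 5x^2 - 8x - 2:
Signs of coefficients: -, -, -, -
Number of sign changes: 0
Possible negative real roots: 0

Positive roots: 3 or 1; Negative roots: 0


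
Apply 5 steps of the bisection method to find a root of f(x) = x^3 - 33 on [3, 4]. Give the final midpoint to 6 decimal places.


f(x) = x^3 - 33
f(3) = -6 < 0
f(4) = 31 > 0

Step 1: midpoint = (3.000000 + 4.000000)/2 = 3.500000
  f(3.500000) = 9.875000
  f(mid) > 0, so root is in [3.000000, 3.500000]

Step 2: midpoint = (3.000000 + 3.500000)/2 = 3.250000
  f(3.250000) = 1.328125
  f(mid) > 0, so root is in [3.000000, 3.250000]

Step 3: midpoint = (3.000000 + 3.250000)/2 = 3.125000
  f(3.125000) = -2.482422
  f(mid) < 0, so root is in [3.125000, 3.250000]

Step 4: midpoint = (3.125000 + 3.250000)/2 = 3.187500
  f(3.187500) = -0.614502
  f(mid) < 0, so root is in [3.187500, 3.250000]

Step 5: midpoint = (3.187500 + 3.250000)/2 = 3.218750
  f(3.218750) = 0.347382
  f(mid) > 0, so root is in [3.187500, 3.218750]

midpoint = 3.218750


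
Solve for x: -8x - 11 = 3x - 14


Starting with: -8x - 11 = 3x - 14
Move all x terms to left: (-8 - 3)x = -14 + 11
Simplify: -11x = -3
Divide both sides by -11: x = 3/11

x = 3/11


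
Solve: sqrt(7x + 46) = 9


Square both sides: 7x + 46 = 9^2 = 81
7x = 81 - 46 = 35
x = 5
Check: sqrt(7*5 + 46) = sqrt(81) = 9 ✓

x = 5


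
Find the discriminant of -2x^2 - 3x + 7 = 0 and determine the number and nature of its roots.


For ax^2 + bx + c = 0, discriminant D = b^2 - 4ac
Here a = -2, b = -3, c = 7
D = (-3)^2 - 4(-2)(7) = 9 + 56 = 65

D = 65 > 0 but not a perfect square
The equation has 2 distinct real irrational roots.

Discriminant = 65, 2 distinct real irrational roots


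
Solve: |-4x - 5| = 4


An absolute value equation |expr| = 4 gives two cases:
Case 1: -4x - 5 = 4
  -4x = 9, so x = -9/4
Case 2: -4x - 5 = -4
  -4x = 1, so x = -1/4

x = -9/4, x = -1/4


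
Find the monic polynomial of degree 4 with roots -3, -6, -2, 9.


A monic polynomial with roots -3, -6, -2, 9 is:
p(x) = (x + 3)(x + 6)(x + 2)(x - 9)
After multiplying by (x + 3): x + 3
After multiplying by (x + 6): x^2 + 9x + 18
After multiplying by (x + 2): x^3 + 11x^2 + 36x + 36
After multiplying by (x - 9): x^4 + 2x^3 - 63x^2 - 288x - 324

x^4 + 2x^3 - 63x^2 - 288x - 324


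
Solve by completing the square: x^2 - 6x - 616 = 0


Start: x^2 - 6x - 616 = 0
Move constant: x^2 - 6x = 616
Half of -6 is -3, squared is 9
Add 9 to both sides: x^2 - 6x + 9 = 625
(x - 3)^2 = 625
x - 3 = ±25
x = 3 + 25 = 28 or x = 3 - 25 = -22

x = -22, x = 28


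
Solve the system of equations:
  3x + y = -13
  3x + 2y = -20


Using Cramer's rule:
Determinant D = (3)(2) - (3)(1) = 6 - 3 = 3
Dx = (-13)(2) - (-20)(1) = -26 + 20 = -6
Dy = (3)(-20) - (3)(-13) = -60 + 39 = -21
x = Dx/D = -6/3 = -2
y = Dy/D = -21/3 = -7

x = -2, y = -7


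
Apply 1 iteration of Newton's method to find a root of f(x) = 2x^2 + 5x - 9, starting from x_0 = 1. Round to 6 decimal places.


Newton's method: x_(n+1) = x_n - f(x_n)/f'(x_n)
f(x) = 2x^2 + 5x - 9
f'(x) = 4x + 5

Iteration 1:
  f(1.000000) = -2.000000
  f'(1.000000) = 9.000000
  x_1 = 1.000000 - (-2.000000)/(9.000000) = 1.222222

x_1 = 1.222222


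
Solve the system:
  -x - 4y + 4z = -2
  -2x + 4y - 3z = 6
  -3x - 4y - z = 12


Using Cramer's rule. Expand each determinant along the first row.
D  = (-1)*[4*(-1) - (-3)*(-4)] - (-4)*[(-2)*(-1) - (-3)*(-3)] + 4*[(-2)*(-4) - 4*(-3)]
  = (-1)*(-16) - (-4)*(-7) + 4*(20) = 68
Dx = (-2)*[4*(-1) - (-3)*(-4)] - (-4)*[6*(-1) - (-3)*12] + 4*[6*(-4) - 4*12]
  = (-2)*(-16) - (-4)*(30) + 4*(-72) = -136
Dy = (-1)*[6*(-1) - (-3)*12] - (-2)*[(-2)*(-1) - (-3)*(-3)] + 4*[(-2)*12 - 6*(-3)]
  = (-1)*(30) - (-2)*(-7) + 4*(-6) = -68
Dz = (-1)*[4*12 - 6*(-4)] - (-4)*[(-2)*12 - 6*(-3)] + (-2)*[(-2)*(-4) - 4*(-3)]
  = (-1)*(72) - (-4)*(-6) + (-2)*(20) = -136
x = Dx/D = -136/68 = -2, y = Dy/D = -68/68 = -1, z = Dz/D = -136/68 = -2
Check eq1: (-1)(-2) + (-4)(-1) + (4)(-2) = -2 = -2 ✓
Check eq2: (-2)(-2) + (4)(-1) + (-3)(-2) = 6 = 6 ✓
Check eq3: (-3)(-2) + (-4)(-1) + (-1)(-2) = 12 = 12 ✓

x = -2, y = -1, z = -2


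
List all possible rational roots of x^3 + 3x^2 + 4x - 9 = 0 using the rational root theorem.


Rational root theorem: possible roots are ±p/q where:
  p divides the constant term (-9): p ∈ {1, 3, 9}
  q divides the leading coefficient (1): q ∈ {1}

All possible rational roots: -9, -3, -1, 1, 3, 9

-9, -3, -1, 1, 3, 9


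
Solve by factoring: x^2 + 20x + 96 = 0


We need two numbers that multiply to 96 and add to 20.
Those numbers are 12 and 8 (since 12 * 8 = 96 and 12 + 8 = 20).
So x^2 + 20x + 96 = (x + 12)(x + 8) = 0
Setting each factor to zero: x = -12 or x = -8

x = -12, x = -8


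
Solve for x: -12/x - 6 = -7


Subtract -6 from both sides: -12/x = -1
Multiply both sides by x: -12 = -1 * x
Divide by -1: x = 12

x = 12


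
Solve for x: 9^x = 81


Express both sides with the same base.
81 = 9^2
Since the bases match: x = 2

x = 2


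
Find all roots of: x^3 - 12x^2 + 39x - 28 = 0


Let p(x) = x^3 - 12x^2 + 39x - 28. By the rational root theorem (leading coefficient 1), any rational root is an integer divisor of 28: try ±1, ±2, ... in turn.
Test x = 1: value = 0 ✓, so (x - 1) is a factor.
Synthetic division by (x - 1): bring down 1; 1(1) - 12 = -11; (-11)(1) + 39 = 28; 28(1) - 28 = 0 → quotient x^2 - 11x + 28, remainder 0.
Solve the quadratic x^2 - 11x + 28 = 0: discriminant = (-11)^2 - 4(1)(28) = 121 - 112 = 9.
sqrt(9) = 3, so x = (11 ± 3)/2: x = 7 or x = 4.
Collecting all roots found:

x = 1, x = 4, x = 7


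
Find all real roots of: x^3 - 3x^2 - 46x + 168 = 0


Let p(x) = x^3 - 3x^2 - 46x + 168. By the rational root theorem (leading coefficient 1), any rational root is an integer divisor of 168: try ±1, ±2, ... in turn.
Test x = 1: value = 120 ≠ 0.
Test x = -1: value = 210 ≠ 0.
Test x = 2: value = 72 ≠ 0.
Test x = -2: value = 240 ≠ 0.
Test x = 3: value = 30 ≠ 0.
Test x = -3: value = 252 ≠ 0.
Test x = 4: value = 0 ✓, so (x - 4) is a factor.
Synthetic division by (x - 4): bring down 1; 1(4) - 3 = 1; 1(4) - 46 = -42; (-42)(4) + 168 = 0 → quotient x^2 + x - 42, remainder 0.
Solve the quadratic x^2 + x - 42 = 0: discriminant = 1^2 - 4(1)(-42) = 1 + 168 = 169.
sqrt(169) = 13, so x = (-1 ± 13)/2: x = 6 or x = -7.

x = -7, x = 4, x = 6


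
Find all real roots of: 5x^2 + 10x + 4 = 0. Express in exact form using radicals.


Using the quadratic formula: x = (-b ± sqrt(b^2 - 4ac)) / (2a)
Here a = 5, b = 10, c = 4
Discriminant = b^2 - 4ac = 10^2 - 4(5)(4) = 100 - 80 = 20
Since discriminant = 20 > 0, there are two real roots.
x = (-10 ± 2*sqrt(5)) / 10
Simplifying: x = (-5 ± sqrt(5)) / 5
Numerically: x ≈ -0.5528 or x ≈ -1.4472

x = (-5 + sqrt(5)) / 5 or x = (-5 - sqrt(5)) / 5


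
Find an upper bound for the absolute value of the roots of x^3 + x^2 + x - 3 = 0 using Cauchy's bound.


Cauchy's bound: all roots r satisfy |r| <= 1 + max(|a_i/a_n|) for i = 0,...,n-1
where a_n is the leading coefficient.

Coefficients: [1, 1, 1, -3]
Leading coefficient a_n = 1
Ratios |a_i/a_n|: 1, 1, 3
Maximum ratio: 3
Cauchy's bound: |r| <= 1 + 3 = 4

Upper bound = 4


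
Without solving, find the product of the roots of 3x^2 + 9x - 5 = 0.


By Vieta's formulas for ax^2 + bx + c = 0:
  Sum of roots = -b/a
  Product of roots = c/a

Here a = 3, b = 9, c = -5
Sum = -(9)/3 = -3
Product = -5/3 = -5/3

Product = -5/3


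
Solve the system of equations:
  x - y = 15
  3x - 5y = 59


Using Cramer's rule:
Determinant D = (1)(-5) - (3)(-1) = -5 + 3 = -2
Dx = (15)(-5) - (59)(-1) = -75 + 59 = -16
Dy = (1)(59) - (3)(15) = 59 - 45 = 14
x = Dx/D = -16/-2 = 8
y = Dy/D = 14/-2 = -7

x = 8, y = -7


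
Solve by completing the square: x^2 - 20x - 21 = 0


Start: x^2 - 20x - 21 = 0
Move constant: x^2 - 20x = 21
Half of -20 is -10, squared is 100
Add 100 to both sides: x^2 - 20x + 100 = 121
(x - 10)^2 = 121
x - 10 = ±11
x = 10 + 11 = 21 or x = 10 - 11 = -1

x = -1, x = 21


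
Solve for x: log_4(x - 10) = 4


Convert to exponential form: x - 10 = 4^4 = 256
x = 256 + 10 = 266
Check: log_4(266 - 10) = log_4(256) = log_4(256) = 4 ✓

x = 266


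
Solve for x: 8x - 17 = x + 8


Starting with: 8x - 17 = x + 8
Move all x terms to left: (8 - 1)x = 8 + 17
Simplify: 7x = 25
Divide both sides by 7: x = 25/7

x = 25/7


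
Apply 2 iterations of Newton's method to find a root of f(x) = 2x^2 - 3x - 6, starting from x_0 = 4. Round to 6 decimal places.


Newton's method: x_(n+1) = x_n - f(x_n)/f'(x_n)
f(x) = 2x^2 - 3x - 6
f'(x) = 4x - 3

Iteration 1:
  f(4.000000) = 14.000000
  f'(4.000000) = 13.000000
  x_1 = 4.000000 - (14.000000)/(13.000000) = 2.923077

Iteration 2:
  f(2.923077) = 2.319527
  f'(2.923077) = 8.692308
  x_2 = 2.923077 - (2.319527)/(8.692308) = 2.656229

x_2 = 2.656229


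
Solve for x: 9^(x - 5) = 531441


Express both sides with the same base.
531441 = 9^6
Since the bases match, equate exponents: x - 5 = 6
So x = 6 - (-5) = 11

x = 11


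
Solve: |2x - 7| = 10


An absolute value equation |expr| = 10 gives two cases:
Case 1: 2x - 7 = 10
  2x = 17, so x = 17/2
Case 2: 2x - 7 = -10
  2x = -3, so x = -3/2

x = -3/2, x = 17/2


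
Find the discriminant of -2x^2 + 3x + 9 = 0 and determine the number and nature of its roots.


For ax^2 + bx + c = 0, discriminant D = b^2 - 4ac
Here a = -2, b = 3, c = 9
D = (3)^2 - 4(-2)(9) = 9 + 72 = 81

D = 81 > 0 and is a perfect square (sqrt = 9)
The equation has 2 distinct real rational roots.

Discriminant = 81, 2 distinct real rational roots


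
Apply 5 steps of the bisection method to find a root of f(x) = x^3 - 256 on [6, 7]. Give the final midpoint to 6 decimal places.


f(x) = x^3 - 256
f(6) = -40 < 0
f(7) = 87 > 0

Step 1: midpoint = (6.000000 + 7.000000)/2 = 6.500000
  f(6.500000) = 18.625000
  f(mid) > 0, so root is in [6.000000, 6.500000]

Step 2: midpoint = (6.000000 + 6.500000)/2 = 6.250000
  f(6.250000) = -11.859375
  f(mid) < 0, so root is in [6.250000, 6.500000]

Step 3: midpoint = (6.250000 + 6.500000)/2 = 6.375000
  f(6.375000) = 3.083984
  f(mid) > 0, so root is in [6.250000, 6.375000]

Step 4: midpoint = (6.250000 + 6.375000)/2 = 6.312500
  f(6.312500) = -4.461670
  f(mid) < 0, so root is in [6.312500, 6.375000]

Step 5: midpoint = (6.312500 + 6.375000)/2 = 6.343750
  f(6.343750) = -0.707428
  f(mid) < 0, so root is in [6.343750, 6.375000]

midpoint = 6.343750
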